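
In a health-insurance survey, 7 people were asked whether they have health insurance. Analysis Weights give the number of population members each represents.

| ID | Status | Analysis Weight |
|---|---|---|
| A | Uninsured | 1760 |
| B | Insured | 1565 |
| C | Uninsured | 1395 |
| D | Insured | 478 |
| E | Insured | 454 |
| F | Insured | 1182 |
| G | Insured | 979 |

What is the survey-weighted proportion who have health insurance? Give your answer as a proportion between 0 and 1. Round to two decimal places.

Sum of weights for 'Insured' = 1565 + 478 + 454 + 1182 + 979 = 4658
Total weight = 1760 + 1565 + 1395 + 478 + 454 + 1182 + 979 = 7813
Weighted proportion = 4658 / 7813 = 0.59618584

0.60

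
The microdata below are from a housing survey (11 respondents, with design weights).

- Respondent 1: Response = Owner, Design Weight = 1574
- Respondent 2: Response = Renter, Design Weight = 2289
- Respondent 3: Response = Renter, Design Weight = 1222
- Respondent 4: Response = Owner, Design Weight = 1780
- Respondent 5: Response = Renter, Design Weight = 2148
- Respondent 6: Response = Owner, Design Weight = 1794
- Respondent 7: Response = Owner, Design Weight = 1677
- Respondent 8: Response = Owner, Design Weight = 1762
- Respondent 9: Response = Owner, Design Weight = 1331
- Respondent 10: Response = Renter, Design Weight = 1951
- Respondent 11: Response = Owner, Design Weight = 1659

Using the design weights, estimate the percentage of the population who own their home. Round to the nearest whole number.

60

Sum of weights for 'Owner' = 1574 + 1780 + 1794 + 1677 + 1762 + 1331 + 1659 = 11577
Total weight = 1574 + 2289 + 1222 + 1780 + 2148 + 1794 + 1677 + 1762 + 1331 + 1951 + 1659 = 19187
Weighted proportion = 11577 / 19187 = 0.60337729 → 60.337729%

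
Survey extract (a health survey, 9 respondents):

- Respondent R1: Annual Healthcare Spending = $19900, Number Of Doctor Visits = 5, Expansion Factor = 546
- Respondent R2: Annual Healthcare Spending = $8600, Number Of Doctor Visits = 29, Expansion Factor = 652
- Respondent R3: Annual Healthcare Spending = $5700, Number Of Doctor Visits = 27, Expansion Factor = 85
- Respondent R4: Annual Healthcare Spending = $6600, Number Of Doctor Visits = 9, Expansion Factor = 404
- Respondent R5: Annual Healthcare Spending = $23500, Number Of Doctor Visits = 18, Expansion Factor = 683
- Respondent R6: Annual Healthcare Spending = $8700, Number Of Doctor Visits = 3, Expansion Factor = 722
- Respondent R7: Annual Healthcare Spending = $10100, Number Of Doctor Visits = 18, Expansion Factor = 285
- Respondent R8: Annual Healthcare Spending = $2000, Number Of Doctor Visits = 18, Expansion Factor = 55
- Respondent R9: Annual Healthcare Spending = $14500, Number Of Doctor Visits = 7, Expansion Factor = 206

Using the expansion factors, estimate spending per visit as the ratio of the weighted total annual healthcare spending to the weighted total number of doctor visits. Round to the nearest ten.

970

Σ wᵢ·y = 19900×546 + 8600×652 + 5700×85 + 6600×404 + 23500×683 + 8700×722 + 10100×285 + 2000×55 + 14500×206
  = 10865400 + 5607200 + 484500 + 2666400 + 16050500 + 6281400 + 2878500 + 110000 + 2987000 = 47930900
Σ wᵢ·x = 5×546 + 29×652 + 27×85 + 9×404 + 18×683 + 3×722 + 18×285 + 18×55 + 7×206
  = 2730 + 18908 + 2295 + 3636 + 12294 + 2166 + 5130 + 990 + 1442 = 49591
Ratio = 47930900 / 49591 = 966.52417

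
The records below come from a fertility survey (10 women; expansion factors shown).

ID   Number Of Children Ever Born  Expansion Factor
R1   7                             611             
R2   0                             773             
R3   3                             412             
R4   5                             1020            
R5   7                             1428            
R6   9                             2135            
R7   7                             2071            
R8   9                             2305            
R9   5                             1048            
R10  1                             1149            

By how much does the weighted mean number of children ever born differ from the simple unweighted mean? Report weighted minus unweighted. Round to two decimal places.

Unweighted sum = 7 + 0 + 3 + 5 + 7 + 9 + 7 + 9 + 5 + 1 = 53
Unweighted mean = 53 / 10 = 5.3
Weighted sum = 7×611 + 0×773 + 3×412 + 5×1020 + 7×1428 + 9×2135 + 7×2071 + 9×2305 + 5×1048 + 1×1149
  = 81455
Sum of weights = 12952
Weighted mean = 81455 / 12952 = 6.2889901
Difference (weighted minus unweighted) = 0.98899012

0.99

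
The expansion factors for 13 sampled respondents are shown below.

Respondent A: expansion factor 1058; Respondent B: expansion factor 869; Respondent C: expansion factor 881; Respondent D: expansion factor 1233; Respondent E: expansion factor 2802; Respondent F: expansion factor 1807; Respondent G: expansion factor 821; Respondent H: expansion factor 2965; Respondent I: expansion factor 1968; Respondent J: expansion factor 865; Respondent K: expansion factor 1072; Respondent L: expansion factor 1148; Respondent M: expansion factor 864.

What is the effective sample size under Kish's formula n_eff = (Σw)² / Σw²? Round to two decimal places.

10.34

Σ wᵢ = 18353
Σ wᵢ² = 32587527
n_eff = 18353² / 32587527 = 336832609 / 32587527 = 10.336243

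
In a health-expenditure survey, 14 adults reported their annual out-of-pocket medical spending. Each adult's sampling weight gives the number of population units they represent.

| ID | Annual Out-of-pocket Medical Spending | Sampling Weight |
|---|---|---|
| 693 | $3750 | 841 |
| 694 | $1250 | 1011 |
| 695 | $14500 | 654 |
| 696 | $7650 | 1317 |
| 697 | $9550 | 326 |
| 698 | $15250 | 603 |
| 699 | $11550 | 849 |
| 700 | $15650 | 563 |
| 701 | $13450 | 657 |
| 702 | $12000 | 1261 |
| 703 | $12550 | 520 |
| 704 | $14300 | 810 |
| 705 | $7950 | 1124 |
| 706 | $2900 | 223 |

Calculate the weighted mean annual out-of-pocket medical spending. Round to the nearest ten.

Weighted sum = 106561650
Sum of weights = 10759
Weighted mean = 106561650 / 10759 = 9904.4196

9900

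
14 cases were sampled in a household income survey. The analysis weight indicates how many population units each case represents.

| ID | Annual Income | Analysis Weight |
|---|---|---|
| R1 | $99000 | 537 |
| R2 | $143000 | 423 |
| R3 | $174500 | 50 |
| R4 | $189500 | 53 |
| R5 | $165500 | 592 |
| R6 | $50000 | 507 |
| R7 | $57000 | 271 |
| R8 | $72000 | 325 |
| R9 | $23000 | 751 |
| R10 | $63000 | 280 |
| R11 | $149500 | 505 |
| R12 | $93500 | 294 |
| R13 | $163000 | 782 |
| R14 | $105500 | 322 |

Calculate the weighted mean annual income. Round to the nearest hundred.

Weighted sum = 593930000
Sum of weights = 5692
Weighted mean = 593930000 / 5692 = 104344.69

104300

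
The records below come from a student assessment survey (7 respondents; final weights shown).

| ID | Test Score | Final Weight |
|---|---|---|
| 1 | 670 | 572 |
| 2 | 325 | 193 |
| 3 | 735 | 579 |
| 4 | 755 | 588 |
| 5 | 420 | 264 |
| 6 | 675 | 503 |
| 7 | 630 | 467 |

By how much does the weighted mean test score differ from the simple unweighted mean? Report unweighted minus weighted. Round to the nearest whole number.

-49

Unweighted sum = 670 + 325 + 735 + 755 + 420 + 675 + 630 = 4210
Unweighted mean = 4210 / 7 = 601.42857
Weighted sum = 2060085
Sum of weights = 572 + 193 + 579 + 588 + 264 + 503 + 467 = 3166
Weighted mean = 2060085 / 3166 = 650.69015
Difference (unweighted minus weighted) = -49.261574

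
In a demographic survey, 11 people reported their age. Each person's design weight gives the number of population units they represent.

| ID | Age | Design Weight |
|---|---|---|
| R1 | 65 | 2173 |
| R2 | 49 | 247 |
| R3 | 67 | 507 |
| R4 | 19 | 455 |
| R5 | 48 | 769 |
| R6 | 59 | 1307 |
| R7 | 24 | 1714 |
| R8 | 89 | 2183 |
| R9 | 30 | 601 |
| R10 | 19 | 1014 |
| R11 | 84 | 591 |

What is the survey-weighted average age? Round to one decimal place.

Weighted sum = 65×2173 + 49×247 + 67×507 + 19×455 + 48×769 + 59×1307 + 24×1714 + 89×2183 + 30×601 + 19×1014 + 84×591
  = 632350
Sum of weights = 11561
Weighted mean = 632350 / 11561 = 54.696826

54.7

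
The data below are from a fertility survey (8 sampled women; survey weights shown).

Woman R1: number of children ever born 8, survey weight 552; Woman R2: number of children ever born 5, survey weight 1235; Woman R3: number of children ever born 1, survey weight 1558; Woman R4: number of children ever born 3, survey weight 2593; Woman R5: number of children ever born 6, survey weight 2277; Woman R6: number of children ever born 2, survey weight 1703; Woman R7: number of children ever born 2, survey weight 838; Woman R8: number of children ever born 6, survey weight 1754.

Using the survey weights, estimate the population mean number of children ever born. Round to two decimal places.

3.93

Weighted sum = 8×552 + 5×1235 + 1×1558 + 3×2593 + 6×2277 + 2×1703 + 2×838 + 6×1754
  = 4416 + 6175 + 1558 + 7779 + 13662 + 3406 + 1676 + 10524 = 49196
Sum of weights = 552 + 1235 + 1558 + 2593 + 2277 + 1703 + 838 + 1754 = 12510
Weighted mean = 49196 / 12510 = 3.932534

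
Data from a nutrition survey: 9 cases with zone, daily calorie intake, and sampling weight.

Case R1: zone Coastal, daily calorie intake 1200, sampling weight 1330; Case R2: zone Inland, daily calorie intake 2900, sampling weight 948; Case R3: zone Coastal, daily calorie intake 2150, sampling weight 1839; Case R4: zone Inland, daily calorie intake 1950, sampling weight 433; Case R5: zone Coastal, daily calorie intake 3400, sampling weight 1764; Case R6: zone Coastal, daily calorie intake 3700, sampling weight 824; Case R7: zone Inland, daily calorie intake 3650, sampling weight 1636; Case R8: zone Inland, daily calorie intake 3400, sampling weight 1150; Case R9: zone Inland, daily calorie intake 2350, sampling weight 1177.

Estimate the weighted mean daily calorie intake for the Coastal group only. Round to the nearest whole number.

Coastal rows: R1, R3, R5, R6
Weighted sum = 1200×1330 + 2150×1839 + 3400×1764 + 3700×824
  = 1596000 + 3953850 + 5997600 + 3048800 = 14596250
Sum of weights = 5757
Weighted mean = 14596250 / 5757 = 2535.3917

2535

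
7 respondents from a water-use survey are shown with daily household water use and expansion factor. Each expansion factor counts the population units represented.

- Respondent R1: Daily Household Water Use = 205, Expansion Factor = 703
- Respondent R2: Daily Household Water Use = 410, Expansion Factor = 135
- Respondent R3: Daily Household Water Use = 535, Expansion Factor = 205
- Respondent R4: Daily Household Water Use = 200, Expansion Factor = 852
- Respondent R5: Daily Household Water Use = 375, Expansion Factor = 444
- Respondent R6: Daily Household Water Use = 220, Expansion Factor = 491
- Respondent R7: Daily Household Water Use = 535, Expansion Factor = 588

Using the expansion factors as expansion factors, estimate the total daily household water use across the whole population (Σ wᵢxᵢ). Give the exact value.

1068640

Weighted total = 205×703 + 410×135 + 535×205 + 200×852 + 375×444 + 220×491 + 535×588
  = 1068640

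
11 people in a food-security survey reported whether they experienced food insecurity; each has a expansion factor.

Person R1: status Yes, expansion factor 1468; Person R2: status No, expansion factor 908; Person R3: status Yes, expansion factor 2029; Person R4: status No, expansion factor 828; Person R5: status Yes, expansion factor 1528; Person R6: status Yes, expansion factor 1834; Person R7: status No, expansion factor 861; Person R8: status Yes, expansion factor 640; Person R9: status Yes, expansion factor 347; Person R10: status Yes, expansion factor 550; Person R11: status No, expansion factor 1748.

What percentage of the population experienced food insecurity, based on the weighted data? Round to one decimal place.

65.9

Sum of weights for 'Yes' = 1468 + 2029 + 1528 + 1834 + 640 + 347 + 550 = 8396
Total weight = 1468 + 908 + 2029 + 828 + 1528 + 1834 + 861 + 640 + 347 + 550 + 1748 = 12741
Weighted proportion = 8396 / 12741 = 0.65897496 → 65.897496%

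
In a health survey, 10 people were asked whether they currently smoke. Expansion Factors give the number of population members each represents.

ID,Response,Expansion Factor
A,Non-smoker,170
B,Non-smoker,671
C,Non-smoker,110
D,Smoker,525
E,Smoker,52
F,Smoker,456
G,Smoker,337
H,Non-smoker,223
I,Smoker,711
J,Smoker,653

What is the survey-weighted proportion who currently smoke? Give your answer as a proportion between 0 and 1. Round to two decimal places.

Sum of weights for 'Smoker' = 525 + 52 + 456 + 337 + 711 + 653 = 2734
Total weight = 3908
Weighted proportion = 2734 / 3908 = 0.69959058

0.70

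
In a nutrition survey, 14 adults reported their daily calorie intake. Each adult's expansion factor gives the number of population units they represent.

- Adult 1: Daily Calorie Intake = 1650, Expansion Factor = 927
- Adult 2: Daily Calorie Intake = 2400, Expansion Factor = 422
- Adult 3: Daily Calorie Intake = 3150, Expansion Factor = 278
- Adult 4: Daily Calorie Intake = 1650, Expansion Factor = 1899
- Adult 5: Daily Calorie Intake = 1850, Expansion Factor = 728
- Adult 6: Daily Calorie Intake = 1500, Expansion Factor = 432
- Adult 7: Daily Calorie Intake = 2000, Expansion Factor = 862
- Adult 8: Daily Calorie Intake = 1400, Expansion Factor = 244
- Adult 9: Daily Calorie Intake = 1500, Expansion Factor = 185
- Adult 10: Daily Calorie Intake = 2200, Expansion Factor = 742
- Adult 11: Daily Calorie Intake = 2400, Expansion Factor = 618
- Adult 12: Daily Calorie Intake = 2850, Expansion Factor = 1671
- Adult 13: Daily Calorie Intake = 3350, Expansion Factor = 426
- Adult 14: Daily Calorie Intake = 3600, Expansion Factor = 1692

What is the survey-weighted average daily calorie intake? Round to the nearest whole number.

Weighted sum = 26285550
Sum of weights = 11126
Weighted mean = 26285550 / 11126 = 2362.5337

2363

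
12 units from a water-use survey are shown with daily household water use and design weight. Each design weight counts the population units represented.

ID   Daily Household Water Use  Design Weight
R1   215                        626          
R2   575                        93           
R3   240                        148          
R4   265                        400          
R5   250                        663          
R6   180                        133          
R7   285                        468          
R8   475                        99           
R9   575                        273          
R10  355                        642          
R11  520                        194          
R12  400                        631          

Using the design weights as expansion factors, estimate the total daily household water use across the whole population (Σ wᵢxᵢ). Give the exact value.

Weighted total = 215×626 + 575×93 + 240×148 + 265×400 + 250×663 + 180×133 + 285×468 + 475×99 + 575×273 + 355×642 + 520×194 + 400×631
  = 134590 + 53475 + 35520 + 106000 + 165750 + 23940 + 133380 + 47025 + 156975 + 227910 + 100880 + 252400 = 1437845

1437845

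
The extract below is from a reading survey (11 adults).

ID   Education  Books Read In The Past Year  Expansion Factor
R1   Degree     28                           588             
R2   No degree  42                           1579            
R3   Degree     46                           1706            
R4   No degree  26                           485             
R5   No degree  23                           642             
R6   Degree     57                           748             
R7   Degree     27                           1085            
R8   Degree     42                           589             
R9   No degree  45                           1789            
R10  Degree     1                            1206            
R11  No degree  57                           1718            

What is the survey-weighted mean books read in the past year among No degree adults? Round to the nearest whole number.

44

No degree rows: R2, R4, R5, R9, R11
Weighted sum = 42×1579 + 26×485 + 23×642 + 45×1789 + 57×1718
  = 66318 + 12610 + 14766 + 80505 + 97926 = 272125
Sum of weights = 6213
Weighted mean = 272125 / 6213 = 43.799292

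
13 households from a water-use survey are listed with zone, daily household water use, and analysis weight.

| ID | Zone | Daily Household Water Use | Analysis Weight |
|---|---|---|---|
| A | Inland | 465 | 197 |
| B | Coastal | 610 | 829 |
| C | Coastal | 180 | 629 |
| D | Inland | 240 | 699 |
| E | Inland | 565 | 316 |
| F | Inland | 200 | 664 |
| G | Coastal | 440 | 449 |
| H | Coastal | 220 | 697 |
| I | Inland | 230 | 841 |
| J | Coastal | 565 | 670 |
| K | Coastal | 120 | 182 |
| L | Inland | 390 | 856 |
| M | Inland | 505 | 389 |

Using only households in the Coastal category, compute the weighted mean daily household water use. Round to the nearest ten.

Coastal rows: B, C, G, H, J, K
Weighted sum = 610×829 + 180×629 + 440×449 + 220×697 + 565×670 + 120×182
  = 1370200
Sum of weights = 829 + 629 + 449 + 697 + 670 + 182 = 3456
Weighted mean = 1370200 / 3456 = 396.46991

400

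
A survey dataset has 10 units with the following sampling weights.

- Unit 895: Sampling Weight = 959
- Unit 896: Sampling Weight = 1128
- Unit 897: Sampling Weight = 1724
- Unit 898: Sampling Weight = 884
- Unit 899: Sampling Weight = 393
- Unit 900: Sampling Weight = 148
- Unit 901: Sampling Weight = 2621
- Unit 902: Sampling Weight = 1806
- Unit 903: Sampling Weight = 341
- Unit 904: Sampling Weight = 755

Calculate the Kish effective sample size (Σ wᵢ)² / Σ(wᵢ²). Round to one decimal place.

6.8

Σ wᵢ = 959 + 1128 + 1724 + 884 + 393 + 148 + 2621 + 1806 + 341 + 755 = 10759
Σ wᵢ² = 919681 + 1272384 + 2972176 + 781456 + 154449 + 21904 + 6869641 + 3261636 + 116281 + 570025 = 16939633
n_eff = 10759² / 16939633 = 115756081 / 16939633 = 6.8334468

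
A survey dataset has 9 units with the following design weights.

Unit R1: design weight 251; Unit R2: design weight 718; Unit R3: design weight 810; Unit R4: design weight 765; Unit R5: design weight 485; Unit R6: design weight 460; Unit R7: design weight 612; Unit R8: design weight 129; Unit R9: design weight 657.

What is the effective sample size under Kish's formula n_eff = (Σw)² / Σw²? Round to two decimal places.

7.73

Σ wᵢ = 251 + 718 + 810 + 765 + 485 + 460 + 612 + 129 + 657 = 4887
Σ wᵢ² = 63001 + 515524 + 656100 + 585225 + 235225 + 211600 + 374544 + 16641 + 431649 = 3089509
n_eff = 4887² / 3089509 = 23882769 / 3089509 = 7.7302798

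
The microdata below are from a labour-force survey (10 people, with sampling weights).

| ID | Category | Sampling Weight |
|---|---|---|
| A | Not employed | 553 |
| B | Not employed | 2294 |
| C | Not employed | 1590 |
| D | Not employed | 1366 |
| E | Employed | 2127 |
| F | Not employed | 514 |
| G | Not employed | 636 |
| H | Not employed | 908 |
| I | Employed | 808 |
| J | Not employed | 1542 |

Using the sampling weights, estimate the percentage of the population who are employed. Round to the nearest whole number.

Sum of weights for 'Employed' = 2127 + 808 = 2935
Total weight = 553 + 2294 + 1590 + 1366 + 2127 + 514 + 636 + 908 + 808 + 1542 = 12338
Weighted proportion = 2935 / 12338 = 0.23788296 → 23.788296%

24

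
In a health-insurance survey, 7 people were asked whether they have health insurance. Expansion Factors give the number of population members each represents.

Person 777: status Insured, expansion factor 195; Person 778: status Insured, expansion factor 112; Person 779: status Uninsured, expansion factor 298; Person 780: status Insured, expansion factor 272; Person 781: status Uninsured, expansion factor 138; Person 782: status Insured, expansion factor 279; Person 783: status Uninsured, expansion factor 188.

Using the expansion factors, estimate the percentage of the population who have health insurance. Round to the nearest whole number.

Sum of weights for 'Insured' = 195 + 112 + 272 + 279 = 858
Total weight = 195 + 112 + 298 + 272 + 138 + 279 + 188 = 1482
Weighted proportion = 858 / 1482 = 0.57894737 → 57.894737%

58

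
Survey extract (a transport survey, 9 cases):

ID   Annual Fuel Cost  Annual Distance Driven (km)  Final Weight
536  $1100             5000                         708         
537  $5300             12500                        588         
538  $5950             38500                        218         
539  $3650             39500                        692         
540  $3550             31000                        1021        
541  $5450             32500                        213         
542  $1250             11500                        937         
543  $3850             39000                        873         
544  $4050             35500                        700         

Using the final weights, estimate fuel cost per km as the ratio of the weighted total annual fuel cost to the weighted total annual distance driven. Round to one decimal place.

Σ wᵢ·y = 1100×708 + 5300×588 + 5950×218 + 3650×692 + 3550×1021 + 5450×213 + 1250×937 + 3850×873 + 4050×700
  = 778800 + 3116400 + 1297100 + 2525800 + 3624550 + 1160850 + 1171250 + 3361050 + 2835000 = 19870800
Σ wᵢ·x = 5000×708 + 12500×588 + 38500×218 + 39500×692 + 31000×1021 + 32500×213 + 11500×937 + 39000×873 + 35500×700
  = 3540000 + 7350000 + 8393000 + 27334000 + 31651000 + 6922500 + 10775500 + 34047000 + 24850000 = 154863000
Ratio = 19870800 / 154863000 = 0.12831212

0.1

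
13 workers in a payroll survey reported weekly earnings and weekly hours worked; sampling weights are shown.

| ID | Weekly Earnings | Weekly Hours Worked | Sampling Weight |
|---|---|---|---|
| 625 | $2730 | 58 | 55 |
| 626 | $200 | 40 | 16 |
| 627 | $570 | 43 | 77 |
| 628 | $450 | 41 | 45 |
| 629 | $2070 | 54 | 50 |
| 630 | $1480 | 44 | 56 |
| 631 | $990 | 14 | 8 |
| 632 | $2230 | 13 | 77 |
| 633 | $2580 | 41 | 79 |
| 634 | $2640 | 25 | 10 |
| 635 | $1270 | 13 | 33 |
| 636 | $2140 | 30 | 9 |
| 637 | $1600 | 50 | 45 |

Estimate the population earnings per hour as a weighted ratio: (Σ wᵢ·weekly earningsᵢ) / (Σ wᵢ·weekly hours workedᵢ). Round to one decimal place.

Σ wᵢ·y = 946890
Σ wᵢ·x = 21701
Ratio = 946890 / 21701 = 43.633473

43.6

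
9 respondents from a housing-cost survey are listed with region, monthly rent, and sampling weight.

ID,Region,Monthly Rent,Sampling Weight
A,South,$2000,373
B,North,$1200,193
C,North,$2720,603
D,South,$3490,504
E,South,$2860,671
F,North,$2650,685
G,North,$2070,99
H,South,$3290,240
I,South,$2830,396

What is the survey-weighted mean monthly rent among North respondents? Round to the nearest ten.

North rows: B, C, F, G
Weighted sum = 1200×193 + 2720×603 + 2650×685 + 2070×99
  = 231600 + 1640160 + 1815250 + 204930 = 3891940
Sum of weights = 193 + 603 + 685 + 99 = 1580
Weighted mean = 3891940 / 1580 = 2463.2532

2460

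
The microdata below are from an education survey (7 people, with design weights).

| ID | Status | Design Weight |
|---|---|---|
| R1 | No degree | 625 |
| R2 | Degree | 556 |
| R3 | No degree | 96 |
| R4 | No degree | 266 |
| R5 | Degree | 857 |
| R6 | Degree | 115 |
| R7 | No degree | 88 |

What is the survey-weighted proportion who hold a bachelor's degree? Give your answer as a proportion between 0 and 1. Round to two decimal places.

0.59

Sum of weights for 'Degree' = 556 + 857 + 115 = 1528
Total weight = 625 + 556 + 96 + 266 + 857 + 115 + 88 = 2603
Weighted proportion = 1528 / 2603 = 0.58701498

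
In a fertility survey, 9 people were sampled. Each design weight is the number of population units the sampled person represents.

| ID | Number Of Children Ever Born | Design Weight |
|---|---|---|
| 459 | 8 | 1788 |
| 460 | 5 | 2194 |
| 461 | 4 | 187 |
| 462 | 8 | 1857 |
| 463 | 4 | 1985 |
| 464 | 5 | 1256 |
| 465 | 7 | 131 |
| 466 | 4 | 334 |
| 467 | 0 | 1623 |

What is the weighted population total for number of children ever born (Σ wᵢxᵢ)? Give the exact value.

57351

Weighted total = 8×1788 + 5×2194 + 4×187 + 8×1857 + 4×1985 + 5×1256 + 7×131 + 4×334 + 0×1623
  = 57351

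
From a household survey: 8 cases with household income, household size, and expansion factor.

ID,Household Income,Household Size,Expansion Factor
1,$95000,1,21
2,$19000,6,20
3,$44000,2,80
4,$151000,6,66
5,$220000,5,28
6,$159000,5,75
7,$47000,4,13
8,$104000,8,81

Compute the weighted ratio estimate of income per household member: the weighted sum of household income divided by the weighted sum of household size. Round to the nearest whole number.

Σ wᵢ·y = 42981000
Σ wᵢ·x = 1912
Ratio = 42981000 / 1912 = 22479.603

22480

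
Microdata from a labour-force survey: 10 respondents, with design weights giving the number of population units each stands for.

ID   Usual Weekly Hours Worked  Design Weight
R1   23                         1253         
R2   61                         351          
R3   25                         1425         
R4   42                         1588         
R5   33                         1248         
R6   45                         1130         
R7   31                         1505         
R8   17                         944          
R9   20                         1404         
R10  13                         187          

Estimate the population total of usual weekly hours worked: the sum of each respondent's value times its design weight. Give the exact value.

337799

Weighted total = 23×1253 + 61×351 + 25×1425 + 42×1588 + 33×1248 + 45×1130 + 31×1505 + 17×944 + 20×1404 + 13×187
  = 337799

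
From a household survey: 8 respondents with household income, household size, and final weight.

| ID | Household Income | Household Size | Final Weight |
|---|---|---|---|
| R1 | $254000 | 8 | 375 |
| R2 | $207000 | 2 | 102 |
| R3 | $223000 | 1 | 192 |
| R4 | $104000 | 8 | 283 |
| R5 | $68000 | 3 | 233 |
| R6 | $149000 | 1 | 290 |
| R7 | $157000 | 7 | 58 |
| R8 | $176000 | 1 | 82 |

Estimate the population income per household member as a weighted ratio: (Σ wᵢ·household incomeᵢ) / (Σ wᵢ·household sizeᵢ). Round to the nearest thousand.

38000

Σ wᵢ·y = 271204000
Σ wᵢ·x = 8×375 + 2×102 + 1×192 + 8×283 + 3×233 + 1×290 + 7×58 + 1×82
  = 3000 + 204 + 192 + 2264 + 699 + 290 + 406 + 82 = 7137
Ratio = 271204000 / 7137 = 37999.72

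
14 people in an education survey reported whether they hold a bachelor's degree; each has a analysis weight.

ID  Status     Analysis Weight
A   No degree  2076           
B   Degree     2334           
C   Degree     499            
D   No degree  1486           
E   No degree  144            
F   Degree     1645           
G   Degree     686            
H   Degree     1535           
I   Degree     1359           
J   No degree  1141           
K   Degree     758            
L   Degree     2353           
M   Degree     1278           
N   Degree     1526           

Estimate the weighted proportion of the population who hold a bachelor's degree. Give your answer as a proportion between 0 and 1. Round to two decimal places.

Sum of weights for 'Degree' = 2334 + 499 + 1645 + 686 + 1535 + 1359 + 758 + 2353 + 1278 + 1526 = 13973
Total weight = 18820
Weighted proportion = 13973 / 18820 = 0.74245484

0.74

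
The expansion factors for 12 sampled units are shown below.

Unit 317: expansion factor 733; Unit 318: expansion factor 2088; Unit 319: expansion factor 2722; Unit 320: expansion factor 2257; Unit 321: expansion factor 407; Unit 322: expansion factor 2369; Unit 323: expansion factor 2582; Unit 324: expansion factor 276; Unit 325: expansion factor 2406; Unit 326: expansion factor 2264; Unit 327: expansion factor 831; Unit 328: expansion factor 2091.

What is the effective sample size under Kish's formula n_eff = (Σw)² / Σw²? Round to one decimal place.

9.6

Σ wᵢ = 733 + 2088 + 2722 + 2257 + 407 + 2369 + 2582 + 276 + 2406 + 2264 + 831 + 2091 = 21026
Σ wᵢ² = 45898450
n_eff = 21026² / 45898450 = 442092676 / 45898450 = 9.631974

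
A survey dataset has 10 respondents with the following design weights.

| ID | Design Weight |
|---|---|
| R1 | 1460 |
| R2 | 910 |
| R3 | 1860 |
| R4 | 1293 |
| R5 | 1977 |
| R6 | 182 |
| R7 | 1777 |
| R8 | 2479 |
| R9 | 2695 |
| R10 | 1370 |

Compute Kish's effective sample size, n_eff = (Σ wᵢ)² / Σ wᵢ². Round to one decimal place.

Σ wᵢ = 1460 + 910 + 1860 + 1293 + 1977 + 182 + 1777 + 2479 + 2695 + 1370 = 16003
Σ wᵢ² = 2131600 + 828100 + 3459600 + 1671849 + 3908529 + 33124 + 3157729 + 6145441 + 7263025 + 1876900 = 30475897
n_eff = 16003² / 30475897 = 256096009 / 30475897 = 8.4032312

8.4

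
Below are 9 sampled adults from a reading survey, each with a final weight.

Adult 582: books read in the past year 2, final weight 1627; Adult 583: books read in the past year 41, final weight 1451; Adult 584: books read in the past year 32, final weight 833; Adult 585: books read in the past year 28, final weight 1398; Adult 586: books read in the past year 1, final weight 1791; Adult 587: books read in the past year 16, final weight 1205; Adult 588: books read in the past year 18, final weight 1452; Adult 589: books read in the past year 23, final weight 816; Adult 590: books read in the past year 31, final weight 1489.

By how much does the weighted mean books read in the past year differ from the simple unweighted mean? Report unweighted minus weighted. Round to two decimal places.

1.38

Unweighted sum = 192
Unweighted mean = 192 / 9 = 21.333333
Weighted sum = 240679
Sum of weights = 12062
Weighted mean = 240679 / 12062 = 19.95349
Difference (unweighted minus weighted) = 1.379843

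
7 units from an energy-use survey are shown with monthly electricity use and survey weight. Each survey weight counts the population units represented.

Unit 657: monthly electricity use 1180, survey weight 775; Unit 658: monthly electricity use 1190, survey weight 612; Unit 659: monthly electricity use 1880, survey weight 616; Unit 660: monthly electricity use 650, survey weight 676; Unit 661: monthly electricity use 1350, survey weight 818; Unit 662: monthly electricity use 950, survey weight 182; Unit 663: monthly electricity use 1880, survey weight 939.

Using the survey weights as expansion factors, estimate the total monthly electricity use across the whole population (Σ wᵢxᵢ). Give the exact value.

Weighted total = 6282780

6282780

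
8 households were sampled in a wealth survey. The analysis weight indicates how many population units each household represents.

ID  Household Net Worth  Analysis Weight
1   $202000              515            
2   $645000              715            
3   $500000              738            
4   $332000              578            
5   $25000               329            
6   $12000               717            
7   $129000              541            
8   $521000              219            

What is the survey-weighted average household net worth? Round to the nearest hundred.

Weighted sum = 202000×515 + 645000×715 + 500000×738 + 332000×578 + 25000×329 + 12000×717 + 129000×541 + 521000×219
  = 1326818000
Sum of weights = 515 + 715 + 738 + 578 + 329 + 717 + 541 + 219 = 4352
Weighted mean = 1326818000 / 4352 = 304875.46

304900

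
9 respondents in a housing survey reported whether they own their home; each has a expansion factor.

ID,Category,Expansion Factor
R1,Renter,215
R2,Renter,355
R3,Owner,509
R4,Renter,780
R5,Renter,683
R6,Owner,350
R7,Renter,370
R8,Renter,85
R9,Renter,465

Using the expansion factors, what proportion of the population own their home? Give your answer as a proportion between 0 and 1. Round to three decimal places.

Sum of weights for 'Owner' = 509 + 350 = 859
Total weight = 215 + 355 + 509 + 780 + 683 + 350 + 370 + 85 + 465 = 3812
Weighted proportion = 859 / 3812 = 0.22534103

0.225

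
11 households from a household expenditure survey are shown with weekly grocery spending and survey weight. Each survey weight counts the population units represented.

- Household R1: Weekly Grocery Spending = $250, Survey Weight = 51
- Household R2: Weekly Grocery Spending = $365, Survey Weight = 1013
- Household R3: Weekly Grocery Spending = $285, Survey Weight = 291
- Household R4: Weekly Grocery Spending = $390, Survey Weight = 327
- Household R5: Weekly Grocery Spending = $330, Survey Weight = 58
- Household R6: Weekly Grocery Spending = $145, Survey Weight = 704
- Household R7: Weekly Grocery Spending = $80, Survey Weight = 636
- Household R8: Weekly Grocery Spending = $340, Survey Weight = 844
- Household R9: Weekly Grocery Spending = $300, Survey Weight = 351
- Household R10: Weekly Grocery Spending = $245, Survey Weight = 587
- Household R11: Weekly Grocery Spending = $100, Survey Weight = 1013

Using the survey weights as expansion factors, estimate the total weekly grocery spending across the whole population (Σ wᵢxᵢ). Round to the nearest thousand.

1402000

Weighted total = 250×51 + 365×1013 + 285×291 + 390×327 + 330×58 + 145×704 + 80×636 + 340×844 + 300×351 + 245×587 + 100×1013
  = 12750 + 369745 + 82935 + 127530 + 19140 + 102080 + 50880 + 286960 + 105300 + 143815 + 101300 = 1402435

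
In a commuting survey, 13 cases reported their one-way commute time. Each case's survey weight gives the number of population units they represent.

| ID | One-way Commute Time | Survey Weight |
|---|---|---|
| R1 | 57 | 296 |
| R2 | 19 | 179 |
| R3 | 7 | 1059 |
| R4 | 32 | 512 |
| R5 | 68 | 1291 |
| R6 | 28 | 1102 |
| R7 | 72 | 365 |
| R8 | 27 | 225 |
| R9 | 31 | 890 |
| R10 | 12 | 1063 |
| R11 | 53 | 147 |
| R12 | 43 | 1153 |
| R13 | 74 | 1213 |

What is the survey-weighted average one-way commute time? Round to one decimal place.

Weighted sum = 382547
Sum of weights = 9495
Weighted mean = 382547 / 9495 = 40.28931

40.3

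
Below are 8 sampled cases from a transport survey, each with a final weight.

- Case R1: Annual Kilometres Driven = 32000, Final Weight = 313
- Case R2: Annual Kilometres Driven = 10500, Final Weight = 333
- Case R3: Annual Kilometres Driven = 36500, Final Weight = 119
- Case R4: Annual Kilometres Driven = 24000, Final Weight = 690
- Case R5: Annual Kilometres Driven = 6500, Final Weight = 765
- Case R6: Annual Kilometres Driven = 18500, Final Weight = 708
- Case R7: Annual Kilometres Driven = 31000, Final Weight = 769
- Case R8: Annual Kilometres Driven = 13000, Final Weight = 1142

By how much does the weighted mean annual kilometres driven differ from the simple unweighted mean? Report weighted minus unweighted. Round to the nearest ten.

Unweighted sum = 32000 + 10500 + 36500 + 24000 + 6500 + 18500 + 31000 + 13000 = 172000
Unweighted mean = 172000 / 8 = 21500
Weighted sum = 32000×313 + 10500×333 + 36500×119 + 24000×690 + 6500×765 + 18500×708 + 31000×769 + 13000×1142
  = 10016000 + 3496500 + 4343500 + 16560000 + 4972500 + 13098000 + 23839000 + 14846000 = 91171500
Sum of weights = 313 + 333 + 119 + 690 + 765 + 708 + 769 + 1142 = 4839
Weighted mean = 91171500 / 4839 = 18840.98
Difference (weighted minus unweighted) = -2659.0205

-2660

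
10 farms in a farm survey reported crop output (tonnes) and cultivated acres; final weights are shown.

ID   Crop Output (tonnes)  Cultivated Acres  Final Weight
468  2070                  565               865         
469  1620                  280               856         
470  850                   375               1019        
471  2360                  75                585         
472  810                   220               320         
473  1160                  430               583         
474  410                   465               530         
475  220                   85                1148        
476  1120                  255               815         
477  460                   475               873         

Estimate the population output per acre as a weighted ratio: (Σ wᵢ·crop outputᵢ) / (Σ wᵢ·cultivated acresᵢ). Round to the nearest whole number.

Σ wᵢ·y = 8143740
Σ wᵢ·x = 565×865 + 280×856 + 375×1019 + 75×585 + 220×320 + 430×583 + 465×530 + 85×1148 + 255×815 + 475×873
  = 488725 + 239680 + 382125 + 43875 + 70400 + 250690 + 246450 + 97580 + 207825 + 414675 = 2442025
Ratio = 8143740 / 2442025 = 3.3348307

3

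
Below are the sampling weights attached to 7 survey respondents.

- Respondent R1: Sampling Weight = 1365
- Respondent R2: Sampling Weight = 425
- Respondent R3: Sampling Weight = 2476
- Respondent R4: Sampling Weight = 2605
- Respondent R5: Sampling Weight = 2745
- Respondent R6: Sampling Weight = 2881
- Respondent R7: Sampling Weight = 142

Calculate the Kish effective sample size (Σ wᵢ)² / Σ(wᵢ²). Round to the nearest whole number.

5

Σ wᵢ = 1365 + 425 + 2476 + 2605 + 2745 + 2881 + 142 = 12639
Σ wᵢ² = 1863225 + 180625 + 6130576 + 6786025 + 7535025 + 8300161 + 20164 = 30815801
n_eff = 12639² / 30815801 = 159744321 / 30815801 = 5.1838445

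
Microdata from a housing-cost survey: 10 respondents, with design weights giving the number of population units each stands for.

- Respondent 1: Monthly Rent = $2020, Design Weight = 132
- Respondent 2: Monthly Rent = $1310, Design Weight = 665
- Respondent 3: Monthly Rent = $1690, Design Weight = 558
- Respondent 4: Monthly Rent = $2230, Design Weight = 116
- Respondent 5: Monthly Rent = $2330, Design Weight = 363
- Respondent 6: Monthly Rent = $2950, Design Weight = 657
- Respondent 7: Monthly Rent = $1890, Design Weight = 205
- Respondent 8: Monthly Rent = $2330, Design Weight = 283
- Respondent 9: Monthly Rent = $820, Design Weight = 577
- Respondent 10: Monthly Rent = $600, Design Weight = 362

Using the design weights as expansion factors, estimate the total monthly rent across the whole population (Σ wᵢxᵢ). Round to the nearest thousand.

6861000

Weighted total = 2020×132 + 1310×665 + 1690×558 + 2230×116 + 2330×363 + 2950×657 + 1890×205 + 2330×283 + 820×577 + 600×362
  = 266640 + 871150 + 943020 + 258680 + 845790 + 1938150 + 387450 + 659390 + 473140 + 217200 = 6860610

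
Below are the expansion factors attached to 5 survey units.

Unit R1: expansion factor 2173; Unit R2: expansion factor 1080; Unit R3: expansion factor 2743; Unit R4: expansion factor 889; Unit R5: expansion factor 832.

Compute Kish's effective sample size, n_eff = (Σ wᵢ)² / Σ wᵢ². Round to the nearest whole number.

Σ wᵢ = 2173 + 1080 + 2743 + 889 + 832 = 7717
Σ wᵢ² = 4721929 + 1166400 + 7524049 + 790321 + 692224 = 14894923
n_eff = 7717² / 14894923 = 59552089 / 14894923 = 3.9981468

4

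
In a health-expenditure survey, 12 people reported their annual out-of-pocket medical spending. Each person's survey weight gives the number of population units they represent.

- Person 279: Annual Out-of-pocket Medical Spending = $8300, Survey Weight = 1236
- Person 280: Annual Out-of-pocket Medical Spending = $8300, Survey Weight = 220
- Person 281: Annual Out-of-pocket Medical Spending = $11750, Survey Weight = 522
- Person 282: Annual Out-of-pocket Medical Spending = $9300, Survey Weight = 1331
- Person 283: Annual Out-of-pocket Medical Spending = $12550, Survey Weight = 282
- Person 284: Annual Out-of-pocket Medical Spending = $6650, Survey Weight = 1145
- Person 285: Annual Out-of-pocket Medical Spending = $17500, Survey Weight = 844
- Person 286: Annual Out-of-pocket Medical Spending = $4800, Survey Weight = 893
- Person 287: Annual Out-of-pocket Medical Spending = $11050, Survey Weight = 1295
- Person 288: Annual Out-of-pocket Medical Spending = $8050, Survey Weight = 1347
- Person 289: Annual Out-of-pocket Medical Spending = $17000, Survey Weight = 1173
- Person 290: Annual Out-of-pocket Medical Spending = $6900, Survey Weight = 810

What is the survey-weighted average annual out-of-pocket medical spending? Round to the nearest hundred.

10000

Weighted sum = 8300×1236 + 8300×220 + 11750×522 + 9300×1331 + 12550×282 + 6650×1145 + 17500×844 + 4800×893 + 11050×1295 + 8050×1347 + 17000×1173 + 6900×810
  = 10258800 + 1826000 + 6133500 + 12378300 + 3539100 + 7614250 + 14770000 + 4286400 + 14309750 + 10843350 + 19941000 + 5589000 = 111489450
Sum of weights = 1236 + 220 + 522 + 1331 + 282 + 1145 + 844 + 893 + 1295 + 1347 + 1173 + 810 = 11098
Weighted mean = 111489450 / 11098 = 10045.905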